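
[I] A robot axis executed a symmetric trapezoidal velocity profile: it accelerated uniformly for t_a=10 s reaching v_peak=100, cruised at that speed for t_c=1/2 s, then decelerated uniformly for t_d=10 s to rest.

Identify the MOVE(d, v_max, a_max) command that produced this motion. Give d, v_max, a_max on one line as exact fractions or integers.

d=1050 v_max=100 a_max=10

a_max = 100/10 = 10
d_a = ½·100·10 = 500; d_c = 100·1/2 = 50
d = 2·500 + 50 = 1050
t_c = 1/2 > 0 ⇒ limit active, v_max = 100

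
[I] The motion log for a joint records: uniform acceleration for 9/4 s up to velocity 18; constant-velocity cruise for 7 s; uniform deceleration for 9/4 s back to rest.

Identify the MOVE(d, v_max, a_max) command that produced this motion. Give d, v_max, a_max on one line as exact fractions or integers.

a_max = 18/(9/4) = 8
d_a = ½·18·9/4 = 81/4; d_c = 18·7 = 126
d = 2·81/4 + 126 = 333/2
t_c = 7 > 0 ⇒ limit active, v_max = 18

d=333/2 v_max=18 a_max=8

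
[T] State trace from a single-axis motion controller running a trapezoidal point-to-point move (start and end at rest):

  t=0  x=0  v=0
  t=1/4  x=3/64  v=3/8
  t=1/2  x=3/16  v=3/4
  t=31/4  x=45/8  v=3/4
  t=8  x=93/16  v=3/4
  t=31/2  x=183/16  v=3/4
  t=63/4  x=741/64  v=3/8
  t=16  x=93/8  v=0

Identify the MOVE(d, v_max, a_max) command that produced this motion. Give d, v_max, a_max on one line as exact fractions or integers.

d=93/8 v_max=3/4 a_max=3/2

final state: t=16, x=93/8, v=0 → d = 93/8
a_max = (3/8−0)/(1/4−0) = 3/2
max v = 3/4 over t∈[1/2,31/2] → v_max = 3/4
check: 3/4·(1/2+15) = 93/8 ✓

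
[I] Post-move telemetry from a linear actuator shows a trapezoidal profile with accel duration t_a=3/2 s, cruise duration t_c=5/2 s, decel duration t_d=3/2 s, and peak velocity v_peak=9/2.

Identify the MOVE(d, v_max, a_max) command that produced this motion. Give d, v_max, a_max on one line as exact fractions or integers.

d=18 v_max=9/2 a_max=3

a_max = (9/2)/(3/2) = 3
d_a = ½·9/2·3/2 = 27/8; d_c = 9/2·5/2 = 45/4
d = 2·27/8 + 45/4 = 18
t_c = 5/2 > 0 → v_max = v_peak = 9/2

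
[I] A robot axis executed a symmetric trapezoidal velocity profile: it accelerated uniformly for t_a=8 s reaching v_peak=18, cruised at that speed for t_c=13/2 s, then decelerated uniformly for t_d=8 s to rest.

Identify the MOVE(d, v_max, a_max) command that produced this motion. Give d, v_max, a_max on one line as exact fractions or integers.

d=261 v_max=18 a_max=9/4

a_max = 18/8 = 9/4
d_a = ½·18·8 = 72; d_c = 18·13/2 = 117
d = 2·72 + 117 = 261
t_c = 13/2 > 0 ⇒ limit active, v_max = 18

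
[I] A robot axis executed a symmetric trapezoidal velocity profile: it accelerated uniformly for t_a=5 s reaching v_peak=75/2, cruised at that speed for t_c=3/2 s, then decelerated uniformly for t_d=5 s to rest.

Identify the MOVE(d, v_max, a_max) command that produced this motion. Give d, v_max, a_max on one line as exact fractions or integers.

d=975/4 v_max=75/2 a_max=15/2

a_max = (75/2)/5 = 15/2
d_a = ½·75/2·5 = 375/4; d_c = 75/2·3/2 = 225/4
d = 2·375/4 + 225/4 = 975/4
t_c = 3/2 > 0 ⇒ limit active, v_max = 75/2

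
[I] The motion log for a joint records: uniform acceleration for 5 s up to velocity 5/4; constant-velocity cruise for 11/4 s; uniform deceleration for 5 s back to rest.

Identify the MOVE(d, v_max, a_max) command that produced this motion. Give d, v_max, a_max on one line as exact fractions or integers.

a_max = (5/4)/5 = 1/4
d_a = ½·5/4·5 = 25/8; d_c = 5/4·11/4 = 55/16
d = 2·25/8 + 55/16 = 155/16
t_c = 11/4 > 0 → v_max = v_peak = 5/4

d=155/16 v_max=5/4 a_max=1/4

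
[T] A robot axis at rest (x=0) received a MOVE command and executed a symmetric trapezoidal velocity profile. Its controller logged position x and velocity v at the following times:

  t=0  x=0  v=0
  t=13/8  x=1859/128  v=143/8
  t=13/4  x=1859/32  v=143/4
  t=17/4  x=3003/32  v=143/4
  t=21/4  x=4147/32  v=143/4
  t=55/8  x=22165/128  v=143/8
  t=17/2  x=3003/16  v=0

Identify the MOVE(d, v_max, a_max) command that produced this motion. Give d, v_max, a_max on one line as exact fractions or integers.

d=3003/16 v_max=143/4 a_max=11

final state: t=17/2, x=3003/16, v=0 → d = 3003/16
a_max = (143/8−0)/(13/8−0) = 11
max v = 143/4 over t∈[13/4,21/4] → v_max = 143/4
check: 143/4·(13/4+2) = 3003/16 ✓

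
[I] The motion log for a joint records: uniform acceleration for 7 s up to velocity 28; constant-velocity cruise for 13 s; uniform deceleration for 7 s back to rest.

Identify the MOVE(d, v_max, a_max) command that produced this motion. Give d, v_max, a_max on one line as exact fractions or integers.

d=560 v_max=28 a_max=4

a_max = 28/7 = 4
d_a = ½·28·7 = 98; d_c = 28·13 = 364
d = 2·98 + 364 = 560
t_c = 13 > 0 ⇒ limit active, v_max = 28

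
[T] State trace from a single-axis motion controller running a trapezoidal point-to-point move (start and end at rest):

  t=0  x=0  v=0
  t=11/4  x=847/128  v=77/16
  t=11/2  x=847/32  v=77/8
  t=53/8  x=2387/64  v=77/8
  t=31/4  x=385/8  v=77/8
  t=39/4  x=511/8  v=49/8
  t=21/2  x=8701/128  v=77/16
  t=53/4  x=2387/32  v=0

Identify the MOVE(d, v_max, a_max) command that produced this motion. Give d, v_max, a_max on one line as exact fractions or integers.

d=2387/32 v_max=77/8 a_max=7/4

final state: t=53/4, x=2387/32, v=0 → d = 2387/32
a_max = (77/16−0)/(11/4−0) = 7/4
max v = 77/8 over t∈[11/2,31/4] → v_max = 77/8
check: 77/8·(11/2+9/4) = 2387/32 ✓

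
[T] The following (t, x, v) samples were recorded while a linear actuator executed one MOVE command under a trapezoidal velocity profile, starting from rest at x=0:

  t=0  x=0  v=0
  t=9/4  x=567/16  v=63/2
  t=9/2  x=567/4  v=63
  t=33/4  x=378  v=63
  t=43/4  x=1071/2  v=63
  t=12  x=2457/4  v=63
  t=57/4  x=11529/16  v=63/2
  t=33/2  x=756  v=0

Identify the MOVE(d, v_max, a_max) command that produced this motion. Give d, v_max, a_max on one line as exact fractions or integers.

final state: t=33/2, x=756, v=0 → d = 756
a_max = (63/2−0)/(9/4−0) = 14
max v = 63 over t∈[9/2,12] → v_max = 63
check: 63·(9/2+15/2) = 756 ✓

d=756 v_max=63 a_max=14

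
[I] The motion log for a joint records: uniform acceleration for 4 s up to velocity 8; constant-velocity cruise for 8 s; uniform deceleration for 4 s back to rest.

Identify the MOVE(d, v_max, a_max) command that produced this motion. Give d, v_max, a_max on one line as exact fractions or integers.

a_max = 8/4 = 2
d_a = ½·8·4 = 16; d_c = 8·8 = 64
d = 2·16 + 64 = 96
t_c = 8 > 0 so v_max = 8

d=96 v_max=8 a_max=2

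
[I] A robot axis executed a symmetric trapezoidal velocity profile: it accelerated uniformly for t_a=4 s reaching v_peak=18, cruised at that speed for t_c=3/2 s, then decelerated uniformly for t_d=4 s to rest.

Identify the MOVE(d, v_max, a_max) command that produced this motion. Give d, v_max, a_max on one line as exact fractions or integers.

a_max = 18/4 = 9/2
d_a = ½·18·4 = 36; d_c = 18·3/2 = 27
d = 2·36 + 27 = 99
t_c = 3/2 > 0 so v_max = 18

d=99 v_max=18 a_max=9/2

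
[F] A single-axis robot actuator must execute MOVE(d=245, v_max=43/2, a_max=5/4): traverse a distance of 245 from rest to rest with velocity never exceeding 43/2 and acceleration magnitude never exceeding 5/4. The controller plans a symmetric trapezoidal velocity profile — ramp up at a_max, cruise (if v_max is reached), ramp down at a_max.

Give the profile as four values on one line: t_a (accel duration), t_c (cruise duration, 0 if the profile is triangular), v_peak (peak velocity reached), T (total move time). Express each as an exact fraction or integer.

(v_max)²/a_max = (43/2)²/(5/4) = 1849/5
245 < 1849/5 ⇒ no cruise
v_peak = √(245·5/4) = √(1225/4) = 35/2
t_a = (35/2)/(5/4) = 14; t_c = 0
T = 2·14 = 28

t_a=14 t_c=0 v_peak=35/2 T=28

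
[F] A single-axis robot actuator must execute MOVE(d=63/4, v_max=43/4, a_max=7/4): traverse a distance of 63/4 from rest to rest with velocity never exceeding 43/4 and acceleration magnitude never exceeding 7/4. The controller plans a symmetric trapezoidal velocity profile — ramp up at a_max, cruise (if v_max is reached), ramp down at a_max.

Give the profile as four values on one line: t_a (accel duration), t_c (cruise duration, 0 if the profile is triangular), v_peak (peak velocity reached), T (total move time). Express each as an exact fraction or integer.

v_max²/a_max = (43/4)²/(7/4) = 1849/28
63/4 < 1849/28 so t_c = 0
v_peak = √(63/4·7/4) = √(441/16) = 21/4
t_a = (21/4)/(7/4) = 3; t_c = 0
T = 2·3 = 6

t_a=3 t_c=0 v_peak=21/4 T=6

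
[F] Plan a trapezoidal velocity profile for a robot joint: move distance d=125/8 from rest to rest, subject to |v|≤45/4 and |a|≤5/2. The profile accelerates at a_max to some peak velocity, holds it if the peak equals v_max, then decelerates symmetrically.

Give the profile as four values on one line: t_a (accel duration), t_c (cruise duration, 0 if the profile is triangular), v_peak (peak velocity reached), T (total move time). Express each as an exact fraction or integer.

t_a=5/2 t_c=0 v_peak=25/4 T=5

vₘ²/aₘ = (45/4)²/(5/2) = 405/8
125/8 < 405/8 ⇒ no cruise
v_peak = √(125/8·5/2) = √(625/16) = 25/4
t_a = (25/4)/(5/2) = 5/2; t_c = 0
T = 2·5/2 = 5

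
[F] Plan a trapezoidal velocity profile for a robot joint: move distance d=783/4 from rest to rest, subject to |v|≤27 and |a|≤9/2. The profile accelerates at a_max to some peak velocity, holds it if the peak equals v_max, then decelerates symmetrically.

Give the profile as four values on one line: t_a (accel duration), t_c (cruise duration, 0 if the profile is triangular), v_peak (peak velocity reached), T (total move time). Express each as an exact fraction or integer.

t_a=6 t_c=5/4 v_peak=27 T=53/4

(v_max)²/a_max = 27²/(9/2) = 162
783/4 ≥ 162 so v_max reached
t_a = 27/(9/2) = 6; v_peak = 27
d_cruise = 783/4 − 162 = 135/4; t_c = (135/4)/27 = 5/4
T = 2·6 + 5/4 = 53/4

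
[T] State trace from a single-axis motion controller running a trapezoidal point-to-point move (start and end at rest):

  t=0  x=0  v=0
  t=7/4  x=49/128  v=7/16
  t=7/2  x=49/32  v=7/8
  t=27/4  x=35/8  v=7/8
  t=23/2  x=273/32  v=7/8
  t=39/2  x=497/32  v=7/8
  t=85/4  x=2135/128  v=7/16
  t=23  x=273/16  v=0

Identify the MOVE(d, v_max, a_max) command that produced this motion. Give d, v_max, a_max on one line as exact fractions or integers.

final state: t=23, x=273/16, v=0 → d = 273/16
a_max = (7/16−0)/(7/4−0) = 1/4
max v = 7/8 over t∈[7/2,39/2] → v_max = 7/8
check: 7/8·(7/2+16) = 273/16 ✓

d=273/16 v_max=7/8 a_max=1/4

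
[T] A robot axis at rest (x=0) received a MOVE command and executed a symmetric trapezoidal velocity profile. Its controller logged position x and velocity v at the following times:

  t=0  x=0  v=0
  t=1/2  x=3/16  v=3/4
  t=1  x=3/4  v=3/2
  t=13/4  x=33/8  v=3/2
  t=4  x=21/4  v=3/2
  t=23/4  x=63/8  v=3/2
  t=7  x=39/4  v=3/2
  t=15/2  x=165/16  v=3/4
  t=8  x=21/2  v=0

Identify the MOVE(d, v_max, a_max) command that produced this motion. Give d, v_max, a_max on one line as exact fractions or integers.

final state: t=8, x=21/2, v=0 → d = 21/2
a_max = (3/4−0)/(1/2−0) = 3/2
max v = 3/2 over t∈[1,7] → v_max = 3/2
check: 3/2·(1+6) = 21/2 ✓

d=21/2 v_max=3/2 a_max=3/2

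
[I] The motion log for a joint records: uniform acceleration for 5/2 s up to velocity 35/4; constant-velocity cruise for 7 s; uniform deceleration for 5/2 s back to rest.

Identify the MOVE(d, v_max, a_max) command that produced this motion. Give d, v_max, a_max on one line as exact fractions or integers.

a_max = (35/4)/(5/2) = 7/2
d_a = ½·35/4·5/2 = 175/16; d_c = 35/4·7 = 245/4
d = 2·175/16 + 245/4 = 665/8
t_c = 7 > 0 so v_max = 35/4

d=665/8 v_max=35/4 a_max=7/2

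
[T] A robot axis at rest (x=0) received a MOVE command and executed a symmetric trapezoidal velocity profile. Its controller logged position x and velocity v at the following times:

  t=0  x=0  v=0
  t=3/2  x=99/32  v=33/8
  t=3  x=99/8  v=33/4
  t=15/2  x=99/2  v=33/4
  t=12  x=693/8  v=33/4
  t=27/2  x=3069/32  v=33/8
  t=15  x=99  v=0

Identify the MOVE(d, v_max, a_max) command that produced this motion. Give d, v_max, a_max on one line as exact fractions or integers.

final state: t=15, x=99, v=0 → d = 99
a_max = (33/8−0)/(3/2−0) = 11/4
max v = 33/4 over t∈[3,12] → v_max = 33/4
check: 33/4·(3+9) = 99 ✓

d=99 v_max=33/4 a_max=11/4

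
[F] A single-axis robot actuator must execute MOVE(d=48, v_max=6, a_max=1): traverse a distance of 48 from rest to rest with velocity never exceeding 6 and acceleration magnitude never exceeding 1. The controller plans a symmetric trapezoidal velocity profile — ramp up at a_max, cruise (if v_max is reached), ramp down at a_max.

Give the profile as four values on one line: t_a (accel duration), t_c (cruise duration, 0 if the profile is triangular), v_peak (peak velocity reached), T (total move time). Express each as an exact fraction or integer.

t_a=6 t_c=2 v_peak=6 T=14

v_max²/a_max = 6²/1 = 36
48 ≥ 36 so v_max reached
t_a = 6/1 = 6; v_peak = 6
d_cruise = 48 − 36 = 12; t_c = 12/6 = 2
T = 2·6 + 2 = 14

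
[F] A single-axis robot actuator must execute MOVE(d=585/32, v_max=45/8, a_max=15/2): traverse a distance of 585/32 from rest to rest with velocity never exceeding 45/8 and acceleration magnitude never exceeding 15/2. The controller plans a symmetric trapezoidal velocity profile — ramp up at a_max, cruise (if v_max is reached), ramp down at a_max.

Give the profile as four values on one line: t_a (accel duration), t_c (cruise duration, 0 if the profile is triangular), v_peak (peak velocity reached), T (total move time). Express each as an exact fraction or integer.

t_a=3/4 t_c=5/2 v_peak=45/8 T=4

vₘ²/aₘ = (45/8)²/(15/2) = 135/32
585/32 ≥ 135/32 → trapezoidal
t_a = (45/8)/(15/2) = 3/4; v_peak = 45/8
d_cruise = 585/32 − 135/32 = 225/16; t_c = (225/16)/(45/8) = 5/2
T = 2·3/4 + 5/2 = 4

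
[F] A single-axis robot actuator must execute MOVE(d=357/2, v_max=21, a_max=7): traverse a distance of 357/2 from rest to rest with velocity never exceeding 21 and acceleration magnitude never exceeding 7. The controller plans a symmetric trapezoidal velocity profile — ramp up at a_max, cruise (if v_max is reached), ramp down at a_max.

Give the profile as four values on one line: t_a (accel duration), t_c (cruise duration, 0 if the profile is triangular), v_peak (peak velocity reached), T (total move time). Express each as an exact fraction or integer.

v_max²/a_max = 21²/7 = 63
357/2 ≥ 63 → trapezoidal
t_a = 21/7 = 3; v_peak = 21
d_cruise = 357/2 − 63 = 231/2; t_c = (231/2)/21 = 11/2
T = 2·3 + 11/2 = 23/2

t_a=3 t_c=11/2 v_peak=21 T=23/2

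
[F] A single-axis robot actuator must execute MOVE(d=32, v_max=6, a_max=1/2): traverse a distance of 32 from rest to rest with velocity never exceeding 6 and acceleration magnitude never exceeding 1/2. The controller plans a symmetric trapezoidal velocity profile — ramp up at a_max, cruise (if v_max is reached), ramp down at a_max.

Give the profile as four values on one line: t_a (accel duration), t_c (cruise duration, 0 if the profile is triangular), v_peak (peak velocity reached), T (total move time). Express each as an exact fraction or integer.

t_a=8 t_c=0 v_peak=4 T=16

vₘ²/aₘ = 6²/(1/2) = 72
32 < 72 → triangular
v_peak = √(32·1/2) = √16 = 4
t_a = 4/(1/2) = 8; t_c = 0
T = 2·8 = 16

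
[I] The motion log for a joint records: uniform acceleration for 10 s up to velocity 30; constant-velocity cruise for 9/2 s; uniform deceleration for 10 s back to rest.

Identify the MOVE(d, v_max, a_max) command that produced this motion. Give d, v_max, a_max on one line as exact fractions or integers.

d=435 v_max=30 a_max=3

a_max = 30/10 = 3
d_a = ½·30·10 = 150; d_c = 30·9/2 = 135
d = 2·150 + 135 = 435
t_c = 9/2 > 0 → v_max = v_peak = 30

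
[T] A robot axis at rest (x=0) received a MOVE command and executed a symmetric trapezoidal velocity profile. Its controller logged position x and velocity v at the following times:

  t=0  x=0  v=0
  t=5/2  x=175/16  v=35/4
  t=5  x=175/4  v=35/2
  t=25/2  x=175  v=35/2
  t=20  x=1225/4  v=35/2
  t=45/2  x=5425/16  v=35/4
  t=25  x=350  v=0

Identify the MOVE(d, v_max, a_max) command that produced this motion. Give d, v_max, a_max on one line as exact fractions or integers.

d=350 v_max=35/2 a_max=7/2

final state: t=25, x=350, v=0 → d = 350
a_max = (35/4−0)/(5/2−0) = 7/2
max v = 35/2 over t∈[5,20] → v_max = 35/2
check: 35/2·(5+15) = 350 ✓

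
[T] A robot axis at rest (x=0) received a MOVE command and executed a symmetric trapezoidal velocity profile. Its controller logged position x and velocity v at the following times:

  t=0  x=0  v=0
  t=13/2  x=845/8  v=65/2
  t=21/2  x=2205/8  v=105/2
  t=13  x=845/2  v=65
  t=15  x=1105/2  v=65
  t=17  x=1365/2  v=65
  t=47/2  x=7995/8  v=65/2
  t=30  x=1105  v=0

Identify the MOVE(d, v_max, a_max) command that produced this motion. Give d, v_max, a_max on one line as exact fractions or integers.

final state: t=30, x=1105, v=0 → d = 1105
a_max = (65/2−0)/(13/2−0) = 5
max v = 65 over t∈[13,17] → v_max = 65
check: 65·(13+4) = 1105 ✓

d=1105 v_max=65 a_max=5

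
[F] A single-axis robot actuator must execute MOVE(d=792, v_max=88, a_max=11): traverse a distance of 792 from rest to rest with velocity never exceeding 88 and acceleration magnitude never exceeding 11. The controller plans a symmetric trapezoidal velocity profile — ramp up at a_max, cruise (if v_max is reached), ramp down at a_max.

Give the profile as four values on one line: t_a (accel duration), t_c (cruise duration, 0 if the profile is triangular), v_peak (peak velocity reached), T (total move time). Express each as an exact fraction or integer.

v_max²/a_max = 88²/11 = 704
792 ≥ 704 ⇒ cruise phase
t_a = 88/11 = 8; v_peak = 88
d_cruise = 792 − 704 = 88; t_c = 88/88 = 1
T = 2·8 + 1 = 17

t_a=8 t_c=1 v_peak=88 T=17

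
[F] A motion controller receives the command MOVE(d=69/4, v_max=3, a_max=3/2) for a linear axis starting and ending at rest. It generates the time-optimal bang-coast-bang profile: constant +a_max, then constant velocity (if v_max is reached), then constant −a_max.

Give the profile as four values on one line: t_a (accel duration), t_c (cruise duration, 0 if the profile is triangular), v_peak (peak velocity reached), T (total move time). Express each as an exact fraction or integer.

vₘ²/aₘ = 3²/(3/2) = 6
69/4 ≥ 6 ⇒ cruise phase
t_a = 3/(3/2) = 2; v_peak = 3
d_cruise = 69/4 − 6 = 45/4; t_c = (45/4)/3 = 15/4
T = 2·2 + 15/4 = 31/4

t_a=2 t_c=15/4 v_peak=3 T=31/4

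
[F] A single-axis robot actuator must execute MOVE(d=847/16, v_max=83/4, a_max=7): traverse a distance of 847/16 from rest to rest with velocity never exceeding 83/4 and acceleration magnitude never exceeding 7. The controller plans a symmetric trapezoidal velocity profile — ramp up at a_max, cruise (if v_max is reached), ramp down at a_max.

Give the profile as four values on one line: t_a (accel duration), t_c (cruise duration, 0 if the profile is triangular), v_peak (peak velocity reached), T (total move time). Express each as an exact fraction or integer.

(v_max)²/a_max = (83/4)²/7 = 6889/112
847/16 < 6889/112 so t_c = 0
v_peak = √(847/16·7) = √(5929/16) = 77/4
t_a = (77/4)/7 = 11/4; t_c = 0
T = 2·11/4 = 11/2

t_a=11/4 t_c=0 v_peak=77/4 T=11/2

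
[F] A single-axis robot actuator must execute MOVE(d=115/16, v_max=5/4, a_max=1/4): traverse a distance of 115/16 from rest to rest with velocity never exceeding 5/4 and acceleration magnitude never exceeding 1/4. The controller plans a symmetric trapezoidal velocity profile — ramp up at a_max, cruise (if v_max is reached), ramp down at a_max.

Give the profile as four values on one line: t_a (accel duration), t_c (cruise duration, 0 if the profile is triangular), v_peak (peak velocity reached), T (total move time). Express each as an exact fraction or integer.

t_a=5 t_c=3/4 v_peak=5/4 T=43/4

vₘ²/aₘ = (5/4)²/(1/4) = 25/4
115/16 ≥ 25/4 so v_max reached
t_a = (5/4)/(1/4) = 5; v_peak = 5/4
d_cruise = 115/16 − 25/4 = 15/16; t_c = (15/16)/(5/4) = 3/4
T = 2·5 + 3/4 = 43/4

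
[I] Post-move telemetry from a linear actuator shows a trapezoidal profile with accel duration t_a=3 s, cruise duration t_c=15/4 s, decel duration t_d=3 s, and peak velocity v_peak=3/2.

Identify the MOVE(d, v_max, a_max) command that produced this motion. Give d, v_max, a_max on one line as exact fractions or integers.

a_max = (3/2)/3 = 1/2
d_a = ½·3/2·3 = 9/4; d_c = 3/2·15/4 = 45/8
d = 2·9/4 + 45/8 = 81/8
t_c = 15/4 > 0 so v_max = 3/2

d=81/8 v_max=3/2 a_max=1/2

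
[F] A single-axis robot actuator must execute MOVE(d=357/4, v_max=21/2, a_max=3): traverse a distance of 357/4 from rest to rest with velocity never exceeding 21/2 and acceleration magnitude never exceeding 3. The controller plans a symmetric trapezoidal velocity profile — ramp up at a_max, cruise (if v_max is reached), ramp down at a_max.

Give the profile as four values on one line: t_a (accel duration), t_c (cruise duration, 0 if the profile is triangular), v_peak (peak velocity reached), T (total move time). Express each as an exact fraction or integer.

t_a=7/2 t_c=5 v_peak=21/2 T=12

(v_max)²/a_max = (21/2)²/3 = 147/4
357/4 ≥ 147/4 → trapezoidal
t_a = (21/2)/3 = 7/2; v_peak = 21/2
d_cruise = 357/4 − 147/4 = 105/2; t_c = (105/2)/(21/2) = 5
T = 2·7/2 + 5 = 12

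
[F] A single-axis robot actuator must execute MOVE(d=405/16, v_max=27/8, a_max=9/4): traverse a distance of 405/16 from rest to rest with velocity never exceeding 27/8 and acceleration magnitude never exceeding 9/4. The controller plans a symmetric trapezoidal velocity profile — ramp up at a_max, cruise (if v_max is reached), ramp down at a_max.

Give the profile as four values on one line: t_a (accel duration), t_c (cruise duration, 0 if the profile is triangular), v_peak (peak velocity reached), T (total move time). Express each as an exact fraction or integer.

vₘ²/aₘ = (27/8)²/(9/4) = 81/16
405/16 ≥ 81/16 so v_max reached
t_a = (27/8)/(9/4) = 3/2; v_peak = 27/8
d_cruise = 405/16 − 81/16 = 81/4; t_c = (81/4)/(27/8) = 6
T = 2·3/2 + 6 = 9

t_a=3/2 t_c=6 v_peak=27/8 T=9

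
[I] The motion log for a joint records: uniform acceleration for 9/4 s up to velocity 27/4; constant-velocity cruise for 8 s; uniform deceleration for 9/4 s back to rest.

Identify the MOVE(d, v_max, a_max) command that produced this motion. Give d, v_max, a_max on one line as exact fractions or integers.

a_max = (27/4)/(9/4) = 3
d_a = ½·27/4·9/4 = 243/32; d_c = 27/4·8 = 54
d = 2·243/32 + 54 = 1107/16
t_c = 8 > 0 ⇒ limit active, v_max = 27/4

d=1107/16 v_max=27/4 a_max=3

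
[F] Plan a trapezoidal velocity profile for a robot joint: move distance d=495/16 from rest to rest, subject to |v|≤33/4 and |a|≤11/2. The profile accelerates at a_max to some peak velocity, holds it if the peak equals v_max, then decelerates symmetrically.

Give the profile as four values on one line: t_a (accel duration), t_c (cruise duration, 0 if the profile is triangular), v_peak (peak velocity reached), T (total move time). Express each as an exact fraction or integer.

vₘ²/aₘ = (33/4)²/(11/2) = 99/8
495/16 ≥ 99/8 so v_max reached
t_a = (33/4)/(11/2) = 3/2; v_peak = 33/4
d_cruise = 495/16 − 99/8 = 297/16; t_c = (297/16)/(33/4) = 9/4
T = 2·3/2 + 9/4 = 21/4

t_a=3/2 t_c=9/4 v_peak=33/4 T=21/4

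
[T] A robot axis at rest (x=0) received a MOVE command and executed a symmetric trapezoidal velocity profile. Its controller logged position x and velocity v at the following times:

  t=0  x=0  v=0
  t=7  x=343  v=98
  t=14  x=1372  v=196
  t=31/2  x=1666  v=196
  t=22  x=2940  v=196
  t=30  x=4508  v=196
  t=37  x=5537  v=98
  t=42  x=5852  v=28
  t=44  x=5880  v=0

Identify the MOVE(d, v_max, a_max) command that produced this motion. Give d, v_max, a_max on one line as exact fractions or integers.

final state: t=44, x=5880, v=0 → d = 5880
a_max = (98−0)/(7−0) = 14
max v = 196 over t∈[14,30] → v_max = 196
check: 196·(14+16) = 5880 ✓

d=5880 v_max=196 a_max=14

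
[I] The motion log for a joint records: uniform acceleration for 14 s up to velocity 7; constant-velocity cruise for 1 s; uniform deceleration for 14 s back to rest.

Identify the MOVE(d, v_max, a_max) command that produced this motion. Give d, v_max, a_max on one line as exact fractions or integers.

a_max = 7/14 = 1/2
d_a = ½·7·14 = 49; d_c = 7·1 = 7
d = 2·49 + 7 = 105
t_c = 1 > 0 ⇒ limit active, v_max = 7

d=105 v_max=7 a_max=1/2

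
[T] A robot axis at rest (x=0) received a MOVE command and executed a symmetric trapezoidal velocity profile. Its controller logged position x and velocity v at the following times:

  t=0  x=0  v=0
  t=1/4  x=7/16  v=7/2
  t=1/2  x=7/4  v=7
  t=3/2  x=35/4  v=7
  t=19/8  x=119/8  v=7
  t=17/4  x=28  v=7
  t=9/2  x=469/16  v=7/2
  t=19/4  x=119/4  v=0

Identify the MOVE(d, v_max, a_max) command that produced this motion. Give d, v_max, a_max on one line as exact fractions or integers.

final state: t=19/4, x=119/4, v=0 → d = 119/4
a_max = (7/2−0)/(1/4−0) = 14
max v = 7 over t∈[1/2,17/4] → v_max = 7
check: 7·(1/2+15/4) = 119/4 ✓

d=119/4 v_max=7 a_max=14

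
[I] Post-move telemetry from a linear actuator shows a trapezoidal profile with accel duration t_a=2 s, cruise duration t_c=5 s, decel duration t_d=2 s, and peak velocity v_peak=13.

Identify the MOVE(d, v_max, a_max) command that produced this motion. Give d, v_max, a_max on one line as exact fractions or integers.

d=91 v_max=13 a_max=13/2

a_max = 13/2
d_a = ½·13·2 = 13; d_c = 13·5 = 65
d = 2·13 + 65 = 91
t_c = 5 > 0 so v_max = 13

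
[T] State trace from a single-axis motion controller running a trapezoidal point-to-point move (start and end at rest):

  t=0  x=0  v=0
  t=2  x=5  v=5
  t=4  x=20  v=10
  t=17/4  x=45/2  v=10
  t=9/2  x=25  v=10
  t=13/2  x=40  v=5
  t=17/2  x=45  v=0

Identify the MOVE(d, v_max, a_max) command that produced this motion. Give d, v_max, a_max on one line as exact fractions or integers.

d=45 v_max=10 a_max=5/2

final state: t=17/2, x=45, v=0 → d = 45
a_max = (5−0)/(2−0) = 5/2
max v = 10 over t∈[4,9/2] → v_max = 10
check: 10·(4+1/2) = 45 ✓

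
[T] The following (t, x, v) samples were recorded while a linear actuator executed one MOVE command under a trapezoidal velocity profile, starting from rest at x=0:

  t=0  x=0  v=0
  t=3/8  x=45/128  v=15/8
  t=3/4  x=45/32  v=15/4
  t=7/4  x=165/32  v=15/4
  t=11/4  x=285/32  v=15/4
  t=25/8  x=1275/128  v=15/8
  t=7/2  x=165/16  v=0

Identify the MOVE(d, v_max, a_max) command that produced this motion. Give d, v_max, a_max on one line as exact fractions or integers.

d=165/16 v_max=15/4 a_max=5

final state: t=7/2, x=165/16, v=0 → d = 165/16
a_max = (15/8−0)/(3/8−0) = 5
max v = 15/4 over t∈[3/4,11/4] → v_max = 15/4
check: 15/4·(3/4+2) = 165/16 ✓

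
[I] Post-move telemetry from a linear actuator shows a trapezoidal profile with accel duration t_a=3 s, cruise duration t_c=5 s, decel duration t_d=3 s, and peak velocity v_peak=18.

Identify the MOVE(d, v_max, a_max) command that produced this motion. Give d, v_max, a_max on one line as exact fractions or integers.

a_max = 18/3 = 6
d_a = ½·18·3 = 27; d_c = 18·5 = 90
d = 2·27 + 90 = 144
t_c = 5 > 0 → v_max = v_peak = 18

d=144 v_max=18 a_max=6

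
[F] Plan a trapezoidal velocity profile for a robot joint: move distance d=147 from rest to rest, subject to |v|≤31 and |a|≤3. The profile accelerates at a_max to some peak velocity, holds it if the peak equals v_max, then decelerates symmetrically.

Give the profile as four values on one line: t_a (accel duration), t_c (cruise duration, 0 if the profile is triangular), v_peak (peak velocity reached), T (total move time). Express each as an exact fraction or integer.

t_a=7 t_c=0 v_peak=21 T=14

vₘ²/aₘ = 31²/3 = 961/3
147 < 961/3 → triangular
v_peak = √(147·3) = √441 = 21
t_a = 21/3 = 7; t_c = 0
T = 2·7 = 14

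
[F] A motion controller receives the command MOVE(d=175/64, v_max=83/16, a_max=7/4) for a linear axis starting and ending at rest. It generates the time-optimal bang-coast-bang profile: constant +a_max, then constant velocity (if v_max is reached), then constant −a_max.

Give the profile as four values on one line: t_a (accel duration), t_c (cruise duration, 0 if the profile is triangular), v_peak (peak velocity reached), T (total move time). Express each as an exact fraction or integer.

t_a=5/4 t_c=0 v_peak=35/16 T=5/2

v_max²/a_max = (83/16)²/(7/4) = 6889/448
175/64 < 6889/448 ⇒ no cruise
v_peak = √(175/64·7/4) = √(1225/256) = 35/16
t_a = (35/16)/(7/4) = 5/4; t_c = 0
T = 2·5/4 = 5/2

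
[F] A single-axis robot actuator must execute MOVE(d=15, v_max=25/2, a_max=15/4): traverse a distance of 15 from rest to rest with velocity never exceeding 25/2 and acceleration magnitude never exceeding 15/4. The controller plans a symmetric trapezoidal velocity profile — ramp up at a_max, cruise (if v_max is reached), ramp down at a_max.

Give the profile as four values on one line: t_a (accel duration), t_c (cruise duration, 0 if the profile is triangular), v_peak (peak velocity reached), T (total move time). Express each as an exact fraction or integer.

v_max²/a_max = (25/2)²/(15/4) = 125/3
15 < 125/3 → triangular
v_peak = √(15·15/4) = √(225/4) = 15/2
t_a = (15/2)/(15/4) = 2; t_c = 0
T = 2·2 = 4

t_a=2 t_c=0 v_peak=15/2 T=4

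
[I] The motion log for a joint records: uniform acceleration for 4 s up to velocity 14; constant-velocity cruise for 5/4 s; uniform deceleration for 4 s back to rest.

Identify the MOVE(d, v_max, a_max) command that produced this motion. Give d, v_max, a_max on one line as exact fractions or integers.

a_max = 14/4 = 7/2
d_a = ½·14·4 = 28; d_c = 14·5/4 = 35/2
d = 2·28 + 35/2 = 147/2
t_c = 5/4 > 0 so v_max = 14

d=147/2 v_max=14 a_max=7/2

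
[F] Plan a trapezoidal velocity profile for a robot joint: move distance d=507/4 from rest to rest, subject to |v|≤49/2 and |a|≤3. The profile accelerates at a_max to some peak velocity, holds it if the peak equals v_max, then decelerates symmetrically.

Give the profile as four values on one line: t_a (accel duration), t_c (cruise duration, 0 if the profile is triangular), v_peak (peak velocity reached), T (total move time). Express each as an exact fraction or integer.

v_max²/a_max = (49/2)²/3 = 2401/12
507/4 < 2401/12 ⇒ no cruise
v_peak = √(507/4·3) = √(1521/4) = 39/2
t_a = (39/2)/3 = 13/2; t_c = 0
T = 2·13/2 = 13

t_a=13/2 t_c=0 v_peak=39/2 T=13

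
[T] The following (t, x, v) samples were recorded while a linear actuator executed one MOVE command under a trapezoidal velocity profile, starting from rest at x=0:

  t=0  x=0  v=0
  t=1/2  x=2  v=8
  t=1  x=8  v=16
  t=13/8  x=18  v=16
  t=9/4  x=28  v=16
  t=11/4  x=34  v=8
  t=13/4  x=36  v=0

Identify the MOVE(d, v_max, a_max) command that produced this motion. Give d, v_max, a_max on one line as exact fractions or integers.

final state: t=13/4, x=36, v=0 → d = 36
a_max = (8−0)/(1/2−0) = 16
max v = 16 over t∈[1,9/4] → v_max = 16
check: 16·(1+5/4) = 36 ✓

d=36 v_max=16 a_max=16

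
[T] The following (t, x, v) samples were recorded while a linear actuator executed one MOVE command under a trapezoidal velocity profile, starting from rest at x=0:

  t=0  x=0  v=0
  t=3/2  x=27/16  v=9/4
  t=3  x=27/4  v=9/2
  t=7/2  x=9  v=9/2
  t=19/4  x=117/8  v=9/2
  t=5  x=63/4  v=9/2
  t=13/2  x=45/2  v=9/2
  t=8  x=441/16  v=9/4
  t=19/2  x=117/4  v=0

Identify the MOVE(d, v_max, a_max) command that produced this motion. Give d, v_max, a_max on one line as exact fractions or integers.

d=117/4 v_max=9/2 a_max=3/2

final state: t=19/2, x=117/4, v=0 → d = 117/4
a_max = (9/4−0)/(3/2−0) = 3/2
max v = 9/2 over t∈[3,13/2] → v_max = 9/2
check: 9/2·(3+7/2) = 117/4 ✓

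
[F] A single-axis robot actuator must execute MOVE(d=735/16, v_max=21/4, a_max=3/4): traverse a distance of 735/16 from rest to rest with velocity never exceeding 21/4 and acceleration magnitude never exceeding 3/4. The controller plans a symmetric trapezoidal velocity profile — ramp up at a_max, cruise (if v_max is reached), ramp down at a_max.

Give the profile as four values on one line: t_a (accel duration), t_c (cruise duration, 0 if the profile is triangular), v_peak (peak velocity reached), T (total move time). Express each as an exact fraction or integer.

(v_max)²/a_max = (21/4)²/(3/4) = 147/4
735/16 ≥ 147/4 so v_max reached
t_a = (21/4)/(3/4) = 7; v_peak = 21/4
d_cruise = 735/16 − 147/4 = 147/16; t_c = (147/16)/(21/4) = 7/4
T = 2·7 + 7/4 = 63/4

t_a=7 t_c=7/4 v_peak=21/4 T=63/4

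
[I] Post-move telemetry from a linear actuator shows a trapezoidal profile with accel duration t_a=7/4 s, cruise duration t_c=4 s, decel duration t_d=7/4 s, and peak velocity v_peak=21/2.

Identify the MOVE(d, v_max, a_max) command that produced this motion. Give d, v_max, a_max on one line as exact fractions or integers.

d=483/8 v_max=21/2 a_max=6

a_max = (21/2)/(7/4) = 6
d_a = ½·21/2·7/4 = 147/16; d_c = 21/2·4 = 42
d = 2·147/16 + 42 = 483/8
t_c = 4 > 0 so v_max = 21/2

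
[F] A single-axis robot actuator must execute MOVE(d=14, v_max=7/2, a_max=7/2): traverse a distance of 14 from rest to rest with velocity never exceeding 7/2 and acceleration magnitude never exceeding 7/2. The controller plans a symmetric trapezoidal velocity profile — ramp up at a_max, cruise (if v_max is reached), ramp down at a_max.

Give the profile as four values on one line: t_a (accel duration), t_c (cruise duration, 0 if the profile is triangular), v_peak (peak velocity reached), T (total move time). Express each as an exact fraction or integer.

(v_max)²/a_max = (7/2)²/(7/2) = 7/2
14 ≥ 7/2 → trapezoidal
t_a = (7/2)/(7/2) = 1; v_peak = 7/2
d_cruise = 14 − 7/2 = 21/2; t_c = (21/2)/(7/2) = 3
T = 2·1 + 3 = 5

t_a=1 t_c=3 v_peak=7/2 T=5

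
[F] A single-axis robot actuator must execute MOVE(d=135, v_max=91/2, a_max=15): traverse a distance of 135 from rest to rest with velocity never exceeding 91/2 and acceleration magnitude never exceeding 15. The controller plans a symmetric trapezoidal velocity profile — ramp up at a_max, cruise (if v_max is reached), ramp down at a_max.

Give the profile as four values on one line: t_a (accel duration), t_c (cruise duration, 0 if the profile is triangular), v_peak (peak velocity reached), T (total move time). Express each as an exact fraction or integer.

vₘ²/aₘ = (91/2)²/15 = 8281/60
135 < 8281/60 → triangular
v_peak = √(135·15) = √2025 = 45
t_a = 45/15 = 3; t_c = 0
T = 2·3 = 6

t_a=3 t_c=0 v_peak=45 T=6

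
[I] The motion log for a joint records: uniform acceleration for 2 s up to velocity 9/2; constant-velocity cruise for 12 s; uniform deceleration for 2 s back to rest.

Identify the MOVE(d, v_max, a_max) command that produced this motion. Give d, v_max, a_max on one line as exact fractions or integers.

a_max = (9/2)/2 = 9/4
d_a = ½·9/2·2 = 9/2; d_c = 9/2·12 = 54
d = 2·9/2 + 54 = 63
t_c = 12 > 0 → v_max = v_peak = 9/2

d=63 v_max=9/2 a_max=9/4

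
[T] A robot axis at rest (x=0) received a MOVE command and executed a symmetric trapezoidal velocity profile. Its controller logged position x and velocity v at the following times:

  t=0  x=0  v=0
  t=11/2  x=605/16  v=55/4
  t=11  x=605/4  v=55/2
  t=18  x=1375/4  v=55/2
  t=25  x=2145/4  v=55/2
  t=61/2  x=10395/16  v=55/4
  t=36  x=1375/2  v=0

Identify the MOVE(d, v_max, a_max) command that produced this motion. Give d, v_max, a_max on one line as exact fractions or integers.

d=1375/2 v_max=55/2 a_max=5/2

final state: t=36, x=1375/2, v=0 → d = 1375/2
a_max = (55/4−0)/(11/2−0) = 5/2
max v = 55/2 over t∈[11,25] → v_max = 55/2
check: 55/2·(11+14) = 1375/2 ✓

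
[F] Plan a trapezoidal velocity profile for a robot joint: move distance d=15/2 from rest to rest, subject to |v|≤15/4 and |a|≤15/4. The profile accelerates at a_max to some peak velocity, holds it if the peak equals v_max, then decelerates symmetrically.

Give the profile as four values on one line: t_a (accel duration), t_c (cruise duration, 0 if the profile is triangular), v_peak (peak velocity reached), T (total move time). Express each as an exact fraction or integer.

t_a=1 t_c=1 v_peak=15/4 T=3

vₘ²/aₘ = (15/4)²/(15/4) = 15/4
15/2 ≥ 15/4 ⇒ cruise phase
t_a = (15/4)/(15/4) = 1; v_peak = 15/4
d_cruise = 15/2 − 15/4 = 15/4; t_c = (15/4)/(15/4) = 1
T = 2·1 + 1 = 3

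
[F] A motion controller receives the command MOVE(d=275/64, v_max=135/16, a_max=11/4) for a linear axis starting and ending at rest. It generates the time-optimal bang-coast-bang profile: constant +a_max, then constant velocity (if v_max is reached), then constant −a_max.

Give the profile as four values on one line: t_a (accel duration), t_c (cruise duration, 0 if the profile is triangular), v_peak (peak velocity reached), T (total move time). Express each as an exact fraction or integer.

t_a=5/4 t_c=0 v_peak=55/16 T=5/2

vₘ²/aₘ = (135/16)²/(11/4) = 18225/704
275/64 < 18225/704 → triangular
v_peak = √(275/64·11/4) = √(3025/256) = 55/16
t_a = (55/16)/(11/4) = 5/4; t_c = 0
T = 2·5/4 = 5/2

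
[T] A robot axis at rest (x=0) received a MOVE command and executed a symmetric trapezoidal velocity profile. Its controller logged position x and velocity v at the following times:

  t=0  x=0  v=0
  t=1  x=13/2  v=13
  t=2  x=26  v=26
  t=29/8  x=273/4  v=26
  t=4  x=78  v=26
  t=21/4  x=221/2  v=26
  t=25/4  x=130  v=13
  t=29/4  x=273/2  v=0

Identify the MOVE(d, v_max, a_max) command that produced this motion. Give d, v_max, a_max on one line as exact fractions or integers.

d=273/2 v_max=26 a_max=13

final state: t=29/4, x=273/2, v=0 → d = 273/2
a_max = (13−0)/(1−0) = 13
max v = 26 over t∈[2,21/4] → v_max = 26
check: 26·(2+13/4) = 273/2 ✓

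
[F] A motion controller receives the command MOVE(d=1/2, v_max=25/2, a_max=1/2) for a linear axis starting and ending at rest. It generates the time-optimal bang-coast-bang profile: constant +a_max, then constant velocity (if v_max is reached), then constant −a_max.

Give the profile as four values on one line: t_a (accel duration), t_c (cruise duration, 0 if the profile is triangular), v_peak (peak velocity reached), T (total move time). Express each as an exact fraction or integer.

(v_max)²/a_max = (25/2)²/(1/2) = 625/2
1/2 < 625/2 so t_c = 0
v_peak = √(1/2·1/2) = √(1/4) = 1/2
t_a = (1/2)/(1/2) = 1; t_c = 0
T = 2·1 = 2

t_a=1 t_c=0 v_peak=1/2 T=2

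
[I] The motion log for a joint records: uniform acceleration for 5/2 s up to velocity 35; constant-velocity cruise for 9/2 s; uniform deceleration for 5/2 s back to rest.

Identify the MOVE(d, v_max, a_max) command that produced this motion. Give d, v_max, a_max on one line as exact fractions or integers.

a_max = 35/(5/2) = 14
d_a = ½·35·5/2 = 175/4; d_c = 35·9/2 = 315/2
d = 2·175/4 + 315/2 = 245
t_c = 9/2 > 0 ⇒ limit active, v_max = 35

d=245 v_max=35 a_max=14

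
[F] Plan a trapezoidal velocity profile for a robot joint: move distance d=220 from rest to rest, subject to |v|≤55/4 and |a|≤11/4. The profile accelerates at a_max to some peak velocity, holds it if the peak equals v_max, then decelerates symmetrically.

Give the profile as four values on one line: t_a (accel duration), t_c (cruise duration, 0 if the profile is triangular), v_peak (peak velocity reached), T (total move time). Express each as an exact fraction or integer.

(v_max)²/a_max = (55/4)²/(11/4) = 275/4
220 ≥ 275/4 ⇒ cruise phase
t_a = (55/4)/(11/4) = 5; v_peak = 55/4
d_cruise = 220 − 275/4 = 605/4; t_c = (605/4)/(55/4) = 11
T = 2·5 + 11 = 21

t_a=5 t_c=11 v_peak=55/4 T=21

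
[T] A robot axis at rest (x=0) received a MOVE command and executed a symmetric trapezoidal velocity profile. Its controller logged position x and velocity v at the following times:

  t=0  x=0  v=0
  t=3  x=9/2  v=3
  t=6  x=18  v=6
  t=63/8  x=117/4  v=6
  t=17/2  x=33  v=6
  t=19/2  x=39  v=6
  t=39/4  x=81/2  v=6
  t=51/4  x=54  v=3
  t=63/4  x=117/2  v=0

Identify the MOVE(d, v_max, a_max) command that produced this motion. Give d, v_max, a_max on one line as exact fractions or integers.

d=117/2 v_max=6 a_max=1

final state: t=63/4, x=117/2, v=0 → d = 117/2
a_max = (3−0)/(3−0) = 1
max v = 6 over t∈[6,39/4] → v_max = 6
check: 6·(6+15/4) = 117/2 ✓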